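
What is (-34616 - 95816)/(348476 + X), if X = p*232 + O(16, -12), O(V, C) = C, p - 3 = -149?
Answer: -4076/9831 ≈ -0.41461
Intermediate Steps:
p = -146 (p = 3 - 149 = -146)
X = -33884 (X = -146*232 - 12 = -33872 - 12 = -33884)
(-34616 - 95816)/(348476 + X) = (-34616 - 95816)/(348476 - 33884) = -130432/314592 = -130432*1/314592 = -4076/9831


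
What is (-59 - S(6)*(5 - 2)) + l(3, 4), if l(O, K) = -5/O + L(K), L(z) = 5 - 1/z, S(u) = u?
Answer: -887/12 ≈ -73.917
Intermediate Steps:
l(O, K) = 5 - 1/K - 5/O (l(O, K) = -5/O + (5 - 1/K) = 5 - 1/K - 5/O)
(-59 - S(6)*(5 - 2)) + l(3, 4) = (-59 - 6*(5 - 2)) + (5 - 1/4 - 5/3) = (-59 - 6*3) + (5 - 1*¼ - 5*⅓) = (-59 - 1*18) + (5 - ¼ - 5/3) = (-59 - 18) + 37/12 = -77 + 37/12 = -887/12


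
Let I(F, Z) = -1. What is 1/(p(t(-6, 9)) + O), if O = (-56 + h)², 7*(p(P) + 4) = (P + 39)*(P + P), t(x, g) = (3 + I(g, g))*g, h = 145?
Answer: 7/57471 ≈ 0.00012180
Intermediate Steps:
t(x, g) = 2*g (t(x, g) = (3 - 1)*g = 2*g)
p(P) = -4 + 2*P*(39 + P)/7 (p(P) = -4 + ((P + 39)*(P + P))/7 = -4 + ((39 + P)*(2*P))/7 = -4 + (2*P*(39 + P))/7 = -4 + 2*P*(39 + P)/7)
O = 7921 (O = (-56 + 145)² = 89² = 7921)
1/(p(t(-6, 9)) + O) = 1/((-4 + 2*(2*9)²/7 + 78*(2*9)/7) + 7921) = 1/((-4 + (2/7)*18² + (78/7)*18) + 7921) = 1/((-4 + (2/7)*324 + 1404/7) + 7921) = 1/((-4 + 648/7 + 1404/7) + 7921) = 1/(2024/7 + 7921) = 1/(57471/7) = 7/57471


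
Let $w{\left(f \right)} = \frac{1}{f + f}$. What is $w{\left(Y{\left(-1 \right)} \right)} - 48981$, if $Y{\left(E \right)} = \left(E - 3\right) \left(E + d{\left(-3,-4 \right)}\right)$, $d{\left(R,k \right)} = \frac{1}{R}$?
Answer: $- \frac{1567389}{32} \approx -48981.0$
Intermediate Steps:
$Y{\left(E \right)} = \left(-3 + E\right) \left(- \frac{1}{3} + E\right)$ ($Y{\left(E \right)} = \left(E - 3\right) \left(E + \frac{1}{-3}\right) = \left(-3 + E\right) \left(E - \frac{1}{3}\right) = \left(-3 + E\right) \left(- \frac{1}{3} + E\right)$)
$w{\left(f \right)} = \frac{1}{2 f}$
$w{\left(Y{\left(-1 \right)} \right)} - 48981 = \frac{1}{2 \left(1 + \left(-1\right)^{2} - - \frac{10}{3}\right)} - 48981 = \frac{1}{2 \left(1 + 1 + \frac{10}{3}\right)} - 48981 = \frac{1}{2 \cdot \frac{16}{3}} - 48981 = \frac{1}{2} \cdot \frac{3}{16} - 48981 = \frac{3}{32} - 48981 = - \frac{1567389}{32}$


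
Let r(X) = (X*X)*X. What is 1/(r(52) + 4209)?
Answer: 1/144817 ≈ 6.9053e-6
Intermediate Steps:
r(X) = X**3 (r(X) = X**2*X = X**3)
1/(r(52) + 4209) = 1/(52**3 + 4209) = 1/(140608 + 4209) = 1/144817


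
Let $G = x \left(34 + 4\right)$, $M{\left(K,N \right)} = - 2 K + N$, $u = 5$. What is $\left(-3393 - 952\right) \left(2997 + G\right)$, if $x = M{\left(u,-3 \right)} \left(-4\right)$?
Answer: $-21607685$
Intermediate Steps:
$M{\left(K,N \right)} = N - 2 K$
$x = 52$ ($x = \left(-3 - 10\right) \left(-4\right) = \left(-13\right) \left(-4\right) = 52$)
$G = 1976$ ($G = 52 \left(34 + 4\right) = 52 \cdot 38 = 1976$)
$\left(-3393 - 952\right) \left(2997 + G\right) = \left(-3393 - 952\right) \left(2997 + 1976\right) = \left(-4345\right) 4973 = -21607685$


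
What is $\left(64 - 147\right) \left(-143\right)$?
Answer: $11869$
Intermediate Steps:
$\left(64 - 147\right) \left(-143\right) = \left(-83\right) \left(-143\right) = 11869$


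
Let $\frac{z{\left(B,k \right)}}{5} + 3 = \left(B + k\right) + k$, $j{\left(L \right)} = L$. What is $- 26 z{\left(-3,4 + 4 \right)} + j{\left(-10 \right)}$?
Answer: $-1310$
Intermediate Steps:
$z{\left(B,k \right)} = -15 + 5 B + 10 k$ ($z{\left(B,k \right)} = -15 + 5 \left(\left(B + k\right) + k\right) = -15 + 5 \left(B + 2 k\right) = -15 + \left(5 B + 10 k\right) = -15 + 5 B + 10 k$)
$- 26 z{\left(-3,4 + 4 \right)} + j{\left(-10 \right)} = - 26 \left(-15 + 5 \left(-3\right) + 10 \left(4 + 4\right)\right) - 10 = - 26 \left(-15 - 15 + 10 \cdot 8\right) - 10 = - 26 \left(-15 - 15 + 80\right) - 10 = \left(-26\right) 50 - 10 = -1300 - 10 = -1310$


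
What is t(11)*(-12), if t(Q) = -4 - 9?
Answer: 156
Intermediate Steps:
t(Q) = -13
t(11)*(-12) = -13*(-12) = 156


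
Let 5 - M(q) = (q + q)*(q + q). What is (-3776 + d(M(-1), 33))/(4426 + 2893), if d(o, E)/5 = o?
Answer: -3771/7319 ≈ -0.51523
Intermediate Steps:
M(q) = 5 - 4*q² (M(q) = 5 - (q + q)*(q + q) = 5 - 2*q*2*q = 5 - 4*q²)
d(o, E) = 5*o
(-3776 + d(M(-1), 33))/(4426 + 2893) = (-3776 + 5*(5 - 4*(-1)²))/(4426 + 2893) = (-3776 + 5*(5 - 4*1))/7319 = (-3776 + 5*(5 - 4))*(1/7319) = (-3776 + 5*1)*(1/7319) = (-3776 + 5)*(1/7319) = -3771*1/7319 = -3771/7319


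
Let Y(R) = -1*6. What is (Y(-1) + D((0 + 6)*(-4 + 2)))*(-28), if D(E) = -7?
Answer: 364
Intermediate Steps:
Y(R) = -6
(Y(-1) + D((0 + 6)*(-4 + 2)))*(-28) = (-6 - 7)*(-28) = -13*(-28) = 364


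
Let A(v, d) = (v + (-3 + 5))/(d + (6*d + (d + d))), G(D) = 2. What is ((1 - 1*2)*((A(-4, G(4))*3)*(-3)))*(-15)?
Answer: 15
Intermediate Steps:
A(v, d) = (2 + v)/(9*d) (A(v, d) = (v + 2)/(d + (6*d + 2*d)) = (2 + v)/(d + 8*d) = (2 + v)/((9*d)) = (2 + v)*(1/(9*d)) = (2 + v)/(9*d))
((1 - 1*2)*((A(-4, G(4))*3)*(-3)))*(-15) = ((1 - 1*2)*((((⅑)*(2 - 4)/2)*3)*(-3)))*(-15) = ((1 - 2)*((((⅑)*(½)*(-2))*3)*(-3)))*(-15) = -(-⅑*3)*(-3)*(-15) = -(-1)*(-3)/3*(-15) = -1*1*(-15) = -1*(-15) = 15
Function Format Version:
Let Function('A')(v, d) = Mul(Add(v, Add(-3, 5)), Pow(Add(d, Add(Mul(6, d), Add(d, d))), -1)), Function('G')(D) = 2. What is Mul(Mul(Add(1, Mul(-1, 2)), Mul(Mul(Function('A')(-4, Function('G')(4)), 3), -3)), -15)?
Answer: 15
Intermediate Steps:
Function('A')(v, d) = Mul(Rational(1, 9), Pow(d, -1), Add(2, v)) (Function('A')(v, d) = Mul(Add(v, 2), Pow(Add(d, Add(Mul(6, d), Mul(2, d))), -1)) = Mul(Add(2, v), Pow(Add(d, Mul(8, d)), -1)) = Mul(Add(2, v), Pow(Mul(9, d), -1)) = Mul(Add(2, v), Mul(Rational(1, 9), Pow(d, -1))) = Mul(Rational(1, 9), Pow(d, -1), Add(2, v)))
Mul(Mul(Add(1, Mul(-1, 2)), Mul(Mul(Function('A')(-4, Function('G')(4)), 3), -3)), -15) = Mul(Mul(Add(1, Mul(-1, 2)), Mul(Mul(Mul(Rational(1, 9), Pow(2, -1), Add(2, -4)), 3), -3)), -15) = Mul(Mul(Add(1, -2), Mul(Mul(Mul(Rational(1, 9), Rational(1, 2), -2), 3), -3)), -15) = Mul(Mul(-1, Mul(Mul(Rational(-1, 9), 3), -3)), -15) = Mul(Mul(-1, Mul(Rational(-1, 3), -3)), -15) = Mul(Mul(-1, 1), -15) = Mul(-1, -15) = 15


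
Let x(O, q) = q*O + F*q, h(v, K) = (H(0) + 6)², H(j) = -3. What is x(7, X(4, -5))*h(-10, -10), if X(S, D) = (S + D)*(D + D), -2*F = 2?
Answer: 540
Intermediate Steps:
F = -1 (F = -½*2 = -1)
h(v, K) = 9 (h(v, K) = (-3 + 6)² = 3² = 9)
X(S, D) = 2*D*(D + S) (X(S, D) = (D + S)*(2*D) = 2*D*(D + S))
x(O, q) = -q + O*q (x(O, q) = q*O - q = O*q - q = -q + O*q)
x(7, X(4, -5))*h(-10, -10) = ((2*(-5)*(-5 + 4))*(-1 + 7))*9 = ((2*(-5)*(-1))*6)*9 = (10*6)*9 = 60*9 = 540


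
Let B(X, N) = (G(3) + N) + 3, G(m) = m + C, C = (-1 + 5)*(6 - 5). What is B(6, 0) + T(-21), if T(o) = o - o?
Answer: 10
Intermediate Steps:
T(o) = 0
C = 4 (C = 4*1 = 4)
G(m) = 4 + m (G(m) = m + 4 = 4 + m)
B(X, N) = 10 + N (B(X, N) = ((4 + 3) + N) + 3 = (7 + N) + 3 = 10 + N)
B(6, 0) + T(-21) = (10 + 0) + 0 = 10 + 0 = 10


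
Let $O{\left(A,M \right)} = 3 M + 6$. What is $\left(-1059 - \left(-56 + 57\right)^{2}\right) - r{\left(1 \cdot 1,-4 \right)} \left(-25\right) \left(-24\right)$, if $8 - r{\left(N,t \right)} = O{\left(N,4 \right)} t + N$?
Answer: $-48460$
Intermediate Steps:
$O{\left(A,M \right)} = 6 + 3 M$
$r{\left(N,t \right)} = 8 - N - 18 t$ ($r{\left(N,t \right)} = 8 - \left(\left(6 + 3 \cdot 4\right) t + N\right) = 8 - \left(\left(6 + 12\right) t + N\right) = 8 - \left(18 t + N\right) = 8 - \left(N + 18 t\right) = 8 - N - 18 t$)
$\left(-1059 - \left(-56 + 57\right)^{2}\right) - r{\left(1 \cdot 1,-4 \right)} \left(-25\right) \left(-24\right) = \left(-1059 - \left(-56 + 57\right)^{2}\right) - \left(8 - 1 \cdot 1 - -72\right) \left(-25\right) \left(-24\right) = \left(-1059 - 1^{2}\right) - \left(8 - 1 + 72\right) \left(-25\right) \left(-24\right) = \left(-1059 - 1\right) - \left(8 - 1 + 72\right) \left(-25\right) \left(-24\right) = \left(-1059 - 1\right) - 79 \left(-25\right) \left(-24\right) = -1060 - \left(-1975\right) \left(-24\right) = -1060 - 47400 = -48460$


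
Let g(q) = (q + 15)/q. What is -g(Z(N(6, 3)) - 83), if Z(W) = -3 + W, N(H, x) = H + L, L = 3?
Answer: -62/77 ≈ -0.80519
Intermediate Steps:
N(H, x) = 3 + H (N(H, x) = H + 3 = 3 + H)
g(q) = (15 + q)/q
-g(Z(N(6, 3)) - 83) = -(15 + ((-3 + (3 + 6)) - 83))/((-3 + (3 + 6)) - 83) = -(15 + ((-3 + 9) - 83))/((-3 + 9) - 83) = -(15 + (6 - 83))/(6 - 83) = -(15 - 77)/(-77) = -(-1)*(-62)/77 = -1*62/77 = -62/77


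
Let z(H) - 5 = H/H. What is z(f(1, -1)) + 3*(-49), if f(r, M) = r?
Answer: -141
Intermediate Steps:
z(H) = 6 (z(H) = 5 + H/H = 5 + 1 = 6)
z(f(1, -1)) + 3*(-49) = 6 + 3*(-49) = 6 - 147 = -141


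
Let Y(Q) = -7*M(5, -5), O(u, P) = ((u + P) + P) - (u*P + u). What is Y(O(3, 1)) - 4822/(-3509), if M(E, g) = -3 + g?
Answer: 201326/3509 ≈ 57.374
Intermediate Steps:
O(u, P) = 2*P - P*u (O(u, P) = ((P + u) + P) - (P*u + u) = (u + 2*P) - (u + P*u) = (u + 2*P) + (-u - P*u) = 2*P - P*u)
Y(Q) = 56 (Y(Q) = -7*(-3 - 5) = -7*(-8) = 56)
Y(O(3, 1)) - 4822/(-3509) = 56 - 4822/(-3509) = 56 - 4822*(-1)/3509 = 56 - 1*(-4822/3509) = 56 + 4822/3509 = 201326/3509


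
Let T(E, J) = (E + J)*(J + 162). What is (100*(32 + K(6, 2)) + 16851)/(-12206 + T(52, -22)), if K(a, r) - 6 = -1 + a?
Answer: -21151/8006 ≈ -2.6419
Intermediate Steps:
K(a, r) = 5 + a (K(a, r) = 6 + (-1 + a) = 5 + a)
T(E, J) = (162 + J)*(E + J) (T(E, J) = (E + J)*(162 + J) = (162 + J)*(E + J))
(100*(32 + K(6, 2)) + 16851)/(-12206 + T(52, -22)) = (100*(32 + (5 + 6)) + 16851)/(-12206 + ((-22)**2 + 162*52 + 162*(-22) + 52*(-22))) = (100*(32 + 11) + 16851)/(-12206 + (484 + 8424 - 3564 - 1144)) = (100*43 + 16851)/(-12206 + 4200) = (4300 + 16851)/(-8006) = 21151*(-1/8006) = -21151/8006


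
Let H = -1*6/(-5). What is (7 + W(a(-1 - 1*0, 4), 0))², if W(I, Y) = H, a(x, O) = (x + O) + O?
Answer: 1681/25 ≈ 67.240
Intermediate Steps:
a(x, O) = x + 2*O (a(x, O) = (O + x) + O = x + 2*O)
H = 6/5 (H = -6*(-⅕) = 6/5 ≈ 1.2000)
W(I, Y) = 6/5
(7 + W(a(-1 - 1*0, 4), 0))² = (7 + 6/5)² = (41/5)² = 1681/25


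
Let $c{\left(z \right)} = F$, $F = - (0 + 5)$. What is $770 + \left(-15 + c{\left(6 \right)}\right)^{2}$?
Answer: $1170$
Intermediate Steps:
$F = -5$ ($F = \left(-1\right) 5 = -5$)
$c{\left(z \right)} = -5$
$770 + \left(-15 + c{\left(6 \right)}\right)^{2} = 770 + \left(-15 - 5\right)^{2} = 770 + \left(-20\right)^{2} = 770 + 400 = 1170$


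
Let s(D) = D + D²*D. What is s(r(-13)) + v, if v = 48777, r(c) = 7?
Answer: 49127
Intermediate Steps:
s(D) = D + D³
s(r(-13)) + v = (7 + 7³) + 48777 = (7 + 343) + 48777 = 350 + 48777 = 49127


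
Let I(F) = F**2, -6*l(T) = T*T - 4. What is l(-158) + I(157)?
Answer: 20489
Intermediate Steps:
l(T) = 2/3 - T**2/6 (l(T) = -(T*T - 4)/6 = -(T**2 - 4)/6 = -(-4 + T**2)/6 = 2/3 - T**2/6)
l(-158) + I(157) = (2/3 - 1/6*(-158)**2) + 157**2 = (2/3 - 1/6*24964) + 24649 = (2/3 - 12482/3) + 24649 = -4160 + 24649 = 20489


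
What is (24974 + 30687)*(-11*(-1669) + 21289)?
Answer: 2206847328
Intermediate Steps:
(24974 + 30687)*(-11*(-1669) + 21289) = 55661*(18359 + 21289) = 55661*39648 = 2206847328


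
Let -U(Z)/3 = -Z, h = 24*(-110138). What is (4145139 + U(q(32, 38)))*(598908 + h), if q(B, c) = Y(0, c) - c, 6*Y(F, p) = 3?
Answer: -8474108756706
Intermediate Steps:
h = -2643312
Y(F, p) = 1/2 (Y(F, p) = (1/6)*3 = 1/2)
q(B, c) = 1/2 - c
U(Z) = 3*Z (U(Z) = -(-3)*Z = 3*Z)
(4145139 + U(q(32, 38)))*(598908 + h) = (4145139 + 3*(1/2 - 1*38))*(598908 - 2643312) = (4145139 + 3*(1/2 - 38))*(-2044404) = (4145139 + 3*(-75/2))*(-2044404) = (4145139 - 225/2)*(-2044404) = (8290053/2)*(-2044404) = -8474108756706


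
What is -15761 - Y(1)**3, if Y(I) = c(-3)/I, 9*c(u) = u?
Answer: -425546/27 ≈ -15761.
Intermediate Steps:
c(u) = u/9
Y(I) = -1/(3*I) (Y(I) = ((1/9)*(-3))/I = -1/(3*I))
-15761 - Y(1)**3 = -15761 - (-1/3/1)**3 = -15761 - (-1/3*1)**3 = -15761 - (-1/3)**3 = -15761 - 1*(-1/27) = -15761 + 1/27 = -425546/27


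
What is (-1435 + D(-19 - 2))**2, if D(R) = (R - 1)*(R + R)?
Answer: 261121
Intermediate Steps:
D(R) = 2*R*(-1 + R) (D(R) = (-1 + R)*(2*R) = 2*R*(-1 + R))
(-1435 + D(-19 - 2))**2 = (-1435 + 2*(-19 - 2)*(-1 + (-19 - 2)))**2 = (-1435 + 2*(-21)*(-1 - 21))**2 = (-1435 + 2*(-21)*(-22))**2 = (-1435 + 924)**2 = (-511)**2 = 261121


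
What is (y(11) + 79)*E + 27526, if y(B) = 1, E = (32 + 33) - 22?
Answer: 30966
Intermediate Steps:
E = 43 (E = 65 - 22 = 43)
(y(11) + 79)*E + 27526 = (1 + 79)*43 + 27526 = 80*43 + 27526 = 3440 + 27526 = 30966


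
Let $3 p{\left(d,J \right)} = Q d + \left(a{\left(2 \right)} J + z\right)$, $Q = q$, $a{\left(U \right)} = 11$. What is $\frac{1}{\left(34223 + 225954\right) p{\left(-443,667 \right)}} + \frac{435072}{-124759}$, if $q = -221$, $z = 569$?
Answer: $- \frac{11977126756490619}{3434499018690487} \approx -3.4873$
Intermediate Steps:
$Q = -221$
$p{\left(d,J \right)} = \frac{569}{3} - \frac{221 d}{3} + \frac{11 J}{3}$ ($p{\left(d,J \right)} = \frac{- 221 d + \left(11 J + 569\right)}{3} = \frac{- 221 d + \left(569 + 11 J\right)}{3} = \frac{569 - 221 d + 11 J}{3} = \frac{569}{3} - \frac{221 d}{3} + \frac{11 J}{3}$)
$\frac{1}{\left(34223 + 225954\right) p{\left(-443,667 \right)}} + \frac{435072}{-124759} = \frac{1}{\left(34223 + 225954\right) \left(\frac{569}{3} - - \frac{97903}{3} + \frac{11}{3} \cdot 667\right)} + \frac{435072}{-124759} = \frac{1}{260177 \left(\frac{569}{3} + \frac{97903}{3} + \frac{7337}{3}\right)} + 435072 \left(- \frac{1}{124759}\right) = \frac{1}{260177 \cdot \frac{105809}{3}} - \frac{435072}{124759} = \frac{1}{260177} \cdot \frac{3}{105809} - \frac{435072}{124759} = \frac{3}{27529068193} - \frac{435072}{124759} = - \frac{11977126756490619}{3434499018690487}$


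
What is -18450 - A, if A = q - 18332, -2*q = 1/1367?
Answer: -322611/2734 ≈ -118.00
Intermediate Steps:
q = -1/2734 (q = -½/1367 = -½*1/1367 = -1/2734 ≈ -0.00036576)
A = -50119689/2734 (A = -1/2734 - 18332 = -50119689/2734 ≈ -18332.)
-18450 - A = -18450 - 1*(-50119689/2734) = -18450 + 50119689/2734 = -322611/2734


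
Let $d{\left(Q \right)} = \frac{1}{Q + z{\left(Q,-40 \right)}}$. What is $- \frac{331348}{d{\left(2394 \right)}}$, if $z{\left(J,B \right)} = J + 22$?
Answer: $-1593783880$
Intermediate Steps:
$z{\left(J,B \right)} = 22 + J$
$d{\left(Q \right)} = \frac{1}{22 + 2 Q}$ ($d{\left(Q \right)} = \frac{1}{Q + \left(22 + Q\right)} = \frac{1}{22 + 2 Q}$)
$- \frac{331348}{d{\left(2394 \right)}} = - \frac{331348}{\frac{1}{2} \frac{1}{11 + 2394}} = - \frac{331348}{\frac{1}{2} \cdot \frac{1}{2405}} = - 331348 \frac{1}{\frac{1}{4810}} = \left(-331348\right) 4810 = -1593783880$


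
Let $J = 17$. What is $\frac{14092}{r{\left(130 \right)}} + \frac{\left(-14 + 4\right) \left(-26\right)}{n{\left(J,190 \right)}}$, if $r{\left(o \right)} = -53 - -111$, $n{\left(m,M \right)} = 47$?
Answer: $\frac{338702}{1363} \approx 248.5$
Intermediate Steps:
$r{\left(o \right)} = 58$ ($r{\left(o \right)} = -53 + 111 = 58$)
$\frac{14092}{r{\left(130 \right)}} + \frac{\left(-14 + 4\right) \left(-26\right)}{n{\left(J,190 \right)}} = \frac{14092}{58} + \frac{\left(-14 + 4\right) \left(-26\right)}{47} = 14092 \cdot \frac{1}{58} + \left(-10\right) \left(-26\right) \frac{1}{47} = \frac{7046}{29} + 260 \cdot \frac{1}{47} = \frac{7046}{29} + \frac{260}{47} = \frac{338702}{1363}$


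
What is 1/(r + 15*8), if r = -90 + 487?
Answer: 1/517 ≈ 0.0019342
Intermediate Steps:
r = 397
1/(r + 15*8) = 1/(397 + 15*8) = 1/(397 + 120) = 1/517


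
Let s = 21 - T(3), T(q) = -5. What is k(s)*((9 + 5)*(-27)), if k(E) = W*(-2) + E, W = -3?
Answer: -12096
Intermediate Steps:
s = 26 (s = 21 - 1*(-5) = 21 + 5 = 26)
k(E) = 6 + E (k(E) = -3*(-2) + E = 6 + E)
k(s)*((9 + 5)*(-27)) = (6 + 26)*((9 + 5)*(-27)) = 32*(14*(-27)) = 32*(-378) = -12096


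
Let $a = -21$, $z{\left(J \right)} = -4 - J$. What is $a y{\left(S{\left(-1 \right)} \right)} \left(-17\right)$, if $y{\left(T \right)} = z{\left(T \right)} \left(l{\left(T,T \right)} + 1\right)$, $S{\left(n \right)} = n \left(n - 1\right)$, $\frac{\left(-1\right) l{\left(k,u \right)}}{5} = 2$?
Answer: $19278$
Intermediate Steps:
$l{\left(k,u \right)} = -10$ ($l{\left(k,u \right)} = \left(-5\right) 2 = -10$)
$S{\left(n \right)} = n \left(-1 + n\right)$
$y{\left(T \right)} = 36 + 9 T$ ($y{\left(T \right)} = \left(-4 - T\right) \left(-10 + 1\right) = \left(-4 - T\right) \left(-9\right) = 36 + 9 T$)
$a y{\left(S{\left(-1 \right)} \right)} \left(-17\right) = - 21 \left(36 + 9 \left(- (-1 - 1)\right)\right) \left(-17\right) = - 21 \left(36 + 9 \left(\left(-1\right) \left(-2\right)\right)\right) \left(-17\right) = - 21 \left(36 + 9 \cdot 2\right) \left(-17\right) = - 21 \left(36 + 18\right) \left(-17\right) = \left(-21\right) 54 \left(-17\right) = \left(-1134\right) \left(-17\right) = 19278$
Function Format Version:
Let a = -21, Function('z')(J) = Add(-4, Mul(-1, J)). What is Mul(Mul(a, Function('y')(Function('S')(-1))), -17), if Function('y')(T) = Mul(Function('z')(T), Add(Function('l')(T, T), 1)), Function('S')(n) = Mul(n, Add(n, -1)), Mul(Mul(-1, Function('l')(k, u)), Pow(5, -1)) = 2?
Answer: 19278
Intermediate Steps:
Function('l')(k, u) = -10 (Function('l')(k, u) = Mul(-5, 2) = -10)
Function('S')(n) = Mul(n, Add(-1, n))
Function('y')(T) = Add(36, Mul(9, T)) (Function('y')(T) = Mul(Add(-4, Mul(-1, T)), Add(-10, 1)) = Mul(Add(-4, Mul(-1, T)), -9) = Add(36, Mul(9, T)))
Mul(Mul(a, Function('y')(Function('S')(-1))), -17) = Mul(Mul(-21, Add(36, Mul(9, Mul(-1, Add(-1, -1))))), -17) = Mul(Mul(-21, Add(36, Mul(9, Mul(-1, -2)))), -17) = Mul(Mul(-21, Add(36, Mul(9, 2))), -17) = Mul(Mul(-21, Add(36, 18)), -17) = Mul(Mul(-21, 54), -17) = Mul(-1134, -17) = 19278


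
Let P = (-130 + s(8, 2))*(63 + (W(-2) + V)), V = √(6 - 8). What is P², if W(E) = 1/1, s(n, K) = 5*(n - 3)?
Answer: 45136350 + 1411200*I*√2 ≈ 4.5136e+7 + 1.9957e+6*I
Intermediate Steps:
V = I*√2 (V = √(-2) = I*√2 ≈ 1.4142*I)
s(n, K) = -15 + 5*n (s(n, K) = 5*(-3 + n) = -15 + 5*n)
W(E) = 1
P = -6720 - 105*I*√2 (P = (-130 + (-15 + 5*8))*(63 + (1 + I*√2)) = (-130 + (-15 + 40))*(64 + I*√2) = (-130 + 25)*(64 + I*√2) = -105*(64 + I*√2) = -6720 - 105*I*√2 ≈ -6720.0 - 148.49*I)
P² = (-6720 - 105*I*√2)²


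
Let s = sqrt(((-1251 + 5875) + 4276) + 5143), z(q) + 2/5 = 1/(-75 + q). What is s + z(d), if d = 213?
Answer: -271/690 + sqrt(14043) ≈ 118.11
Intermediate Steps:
z(q) = -2/5 + 1/(-75 + q)
s = sqrt(14043) (s = sqrt((4624 + 4276) + 5143) = sqrt(8900 + 5143) = sqrt(14043) ≈ 118.50)
s + z(d) = sqrt(14043) + (155 - 2*213)/(5*(-75 + 213)) = sqrt(14043) + (1/5)*(155 - 426)/138 = sqrt(14043) + (1/5)*(1/138)*(-271) = sqrt(14043) - 271/690 = -271/690 + sqrt(14043)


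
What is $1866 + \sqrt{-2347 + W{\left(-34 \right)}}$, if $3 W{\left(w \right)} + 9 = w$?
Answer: $1866 + \frac{2 i \sqrt{5313}}{3} \approx 1866.0 + 48.594 i$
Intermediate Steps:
$W{\left(w \right)} = -3 + \frac{w}{3}$
$1866 + \sqrt{-2347 + W{\left(-34 \right)}} = 1866 + \sqrt{-2347 + \left(-3 + \frac{1}{3} \left(-34\right)\right)} = 1866 + \sqrt{-2347 - \frac{43}{3}} = 1866 + \sqrt{- \frac{7084}{3}} = 1866 + \frac{2 i \sqrt{5313}}{3}$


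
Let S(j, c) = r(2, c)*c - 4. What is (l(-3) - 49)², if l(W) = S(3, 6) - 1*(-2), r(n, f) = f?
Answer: 225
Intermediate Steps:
S(j, c) = -4 + c² (S(j, c) = c*c - 4 = c² - 4 = -4 + c²)
l(W) = 34 (l(W) = (-4 + 6²) - 1*(-2) = (-4 + 36) + 2 = 32 + 2 = 34)
(l(-3) - 49)² = (34 - 49)² = (-15)² = 225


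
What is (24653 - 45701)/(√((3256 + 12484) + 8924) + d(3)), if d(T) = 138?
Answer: 726156/1405 - 10524*√6166/1405 ≈ -71.338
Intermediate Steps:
(24653 - 45701)/(√((3256 + 12484) + 8924) + d(3)) = (24653 - 45701)/(√((3256 + 12484) + 8924) + 138) = -21048/(√(15740 + 8924) + 138) = -21048/(√24664 + 138) = -21048/(2*√6166 + 138) = -21048/(138 + 2*√6166)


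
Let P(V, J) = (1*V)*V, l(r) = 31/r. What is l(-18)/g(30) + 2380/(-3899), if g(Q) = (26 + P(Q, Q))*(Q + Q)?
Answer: -340044467/557044560 ≈ -0.61044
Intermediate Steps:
P(V, J) = V² (P(V, J) = V*V = V²)
g(Q) = 2*Q*(26 + Q²) (g(Q) = (26 + Q²)*(Q + Q) = (26 + Q²)*(2*Q) = 2*Q*(26 + Q²))
l(-18)/g(30) + 2380/(-3899) = (31/(-18))/((2*30*(26 + 30²))) + 2380/(-3899) = (31*(-1/18))/((2*30*(26 + 900))) + 2380*(-1/3899) = -31/(18*(2*30*926)) - 340/557 = -31/18/55560 - 340/557 = -31/18*1/55560 - 340/557 = -31/1000080 - 340/557 = -340044467/557044560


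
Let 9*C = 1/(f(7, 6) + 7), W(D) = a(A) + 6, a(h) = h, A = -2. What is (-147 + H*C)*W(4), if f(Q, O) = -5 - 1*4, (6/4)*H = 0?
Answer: -588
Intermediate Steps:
H = 0 (H = (2/3)*0 = 0)
f(Q, O) = -9 (f(Q, O) = -5 - 4 = -9)
W(D) = 4 (W(D) = -2 + 6 = 4)
C = -1/18 (C = 1/(9*(-9 + 7)) = (1/9)/(-2) = (1/9)*(-1/2) = -1/18 ≈ -0.055556)
(-147 + H*C)*W(4) = (-147 + 0*(-1/18))*4 = (-147 + 0)*4 = -147*4 = -588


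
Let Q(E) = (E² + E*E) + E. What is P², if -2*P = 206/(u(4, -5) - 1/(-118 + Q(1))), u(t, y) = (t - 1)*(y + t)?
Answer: 140304025/118336 ≈ 1185.6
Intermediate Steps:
Q(E) = E + 2*E² (Q(E) = (E² + E²) + E = 2*E² + E = E + 2*E²)
u(t, y) = (-1 + t)*(t + y)
P = 11845/344 (P = -103/((4² - 1*4 - 1*(-5) + 4*(-5)) - 1/(-118 + 1*(1 + 2*1))) = -103/((16 - 4 + 5 - 20) - 1/(-118 + 1*(1 + 2))) = -103/(-3 - 1/(-118 + 1*3)) = -103/(-3 - 1/(-118 + 3)) = -103/(-3 - 1/(-115)) = -103/(-3 - 1*(-1/115)) = -103/(-3 + 1/115) = -103/(-344/115) = -103*(-115)/344 = -½*(-11845/172) = 11845/344 ≈ 34.433)
P² = (11845/344)² = 140304025/118336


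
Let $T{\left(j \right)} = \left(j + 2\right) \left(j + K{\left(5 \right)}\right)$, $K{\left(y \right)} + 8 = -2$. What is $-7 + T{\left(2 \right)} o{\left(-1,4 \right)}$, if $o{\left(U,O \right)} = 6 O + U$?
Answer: $-743$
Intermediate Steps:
$o{\left(U,O \right)} = U + 6 O$
$K{\left(y \right)} = -10$ ($K{\left(y \right)} = -8 - 2 = -10$)
$T{\left(j \right)} = \left(-10 + j\right) \left(2 + j\right)$ ($T{\left(j \right)} = \left(j + 2\right) \left(j - 10\right) = \left(2 + j\right) \left(-10 + j\right) = \left(-10 + j\right) \left(2 + j\right)$)
$-7 + T{\left(2 \right)} o{\left(-1,4 \right)} = -7 + \left(-20 + 2^{2} - 16\right) \left(-1 + 6 \cdot 4\right) = -7 + \left(-20 + 4 - 16\right) \left(-1 + 24\right) = -7 - 736 = -743$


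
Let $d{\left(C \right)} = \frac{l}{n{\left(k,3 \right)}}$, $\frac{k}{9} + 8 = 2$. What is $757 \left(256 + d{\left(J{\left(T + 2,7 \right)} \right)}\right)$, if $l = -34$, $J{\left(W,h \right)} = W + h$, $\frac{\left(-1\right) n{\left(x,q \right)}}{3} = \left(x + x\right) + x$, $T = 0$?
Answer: $\frac{47078587}{243} \approx 1.9374 \cdot 10^{5}$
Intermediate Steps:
$k = -54$ ($k = -72 + 9 \cdot 2 = -72 + 18 = -54$)
$n{\left(x,q \right)} = - 9 x$ ($n{\left(x,q \right)} = - 3 \left(\left(x + x\right) + x\right) = - 3 \left(2 x + x\right) = - 3 \cdot 3 x = - 9 x$)
$d{\left(C \right)} = - \frac{17}{243}$ ($d{\left(C \right)} = - \frac{34}{\left(-9\right) \left(-54\right)} = - \frac{34}{486} = \left(-34\right) \frac{1}{486} = - \frac{17}{243}$)
$757 \left(256 + d{\left(J{\left(T + 2,7 \right)} \right)}\right) = 757 \left(256 - \frac{17}{243}\right) = 757 \cdot \frac{62191}{243} = \frac{47078587}{243}$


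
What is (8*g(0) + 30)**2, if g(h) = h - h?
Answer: 900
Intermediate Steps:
g(h) = 0
(8*g(0) + 30)**2 = (8*0 + 30)**2 = (0 + 30)**2 = 30**2 = 900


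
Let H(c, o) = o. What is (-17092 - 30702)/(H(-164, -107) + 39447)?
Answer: -23897/19670 ≈ -1.2149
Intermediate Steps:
(-17092 - 30702)/(H(-164, -107) + 39447) = (-17092 - 30702)/(-107 + 39447) = -47794/39340 = -47794*1/39340 = -23897/19670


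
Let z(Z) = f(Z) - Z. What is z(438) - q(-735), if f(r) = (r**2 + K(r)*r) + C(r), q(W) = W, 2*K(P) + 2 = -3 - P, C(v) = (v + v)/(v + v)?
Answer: 95125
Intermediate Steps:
C(v) = 1 (C(v) = (2*v)/((2*v)) = (2*v)*(1/(2*v)) = 1)
K(P) = -5/2 - P/2 (K(P) = -1 + (-3 - P)/2 = -1 + (-3/2 - P/2) = -5/2 - P/2)
f(r) = 1 + r**2 + r*(-5/2 - r/2) (f(r) = (r**2 + (-5/2 - r/2)*r) + 1 = (r**2 + r*(-5/2 - r/2)) + 1 = 1 + r**2 + r*(-5/2 - r/2))
z(Z) = 1 + Z**2/2 - 7*Z/2 (z(Z) = (1 + Z**2/2 - 5*Z/2) - Z = 1 + Z**2/2 - 7*Z/2)
z(438) - q(-735) = (1 + (1/2)*438**2 - 7/2*438) - 1*(-735) = (1 + (1/2)*191844 - 1533) + 735 = (1 + 95922 - 1533) + 735 = 94390 + 735 = 95125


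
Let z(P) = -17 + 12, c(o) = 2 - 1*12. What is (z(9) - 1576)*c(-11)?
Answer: 15810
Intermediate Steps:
c(o) = -10 (c(o) = 2 - 12 = -10)
z(P) = -5
(z(9) - 1576)*c(-11) = (-5 - 1576)*(-10) = -1581*(-10) = 15810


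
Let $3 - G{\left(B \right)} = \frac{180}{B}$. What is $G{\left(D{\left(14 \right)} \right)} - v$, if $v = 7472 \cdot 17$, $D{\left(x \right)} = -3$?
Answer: $-126961$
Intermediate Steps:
$G{\left(B \right)} = 3 - \frac{180}{B}$
$v = 127024$
$G{\left(D{\left(14 \right)} \right)} - v = \left(3 - \frac{180}{-3}\right) - 127024 = \left(3 - -60\right) - 127024 = \left(3 + 60\right) - 127024 = 63 - 127024 = -126961$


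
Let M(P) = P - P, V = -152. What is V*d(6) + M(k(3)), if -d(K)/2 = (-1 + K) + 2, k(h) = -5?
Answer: 2128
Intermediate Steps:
d(K) = -2 - 2*K (d(K) = -2*((-1 + K) + 2) = -2*(1 + K) = -2 - 2*K)
M(P) = 0
V*d(6) + M(k(3)) = -152*(-2 - 2*6) + 0 = -152*(-2 - 12) + 0 = -152*(-14) + 0 = 2128 + 0 = 2128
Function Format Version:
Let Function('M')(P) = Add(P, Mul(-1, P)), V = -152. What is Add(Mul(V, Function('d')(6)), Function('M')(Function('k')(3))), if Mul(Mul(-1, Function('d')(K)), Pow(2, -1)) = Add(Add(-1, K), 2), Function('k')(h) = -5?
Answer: 2128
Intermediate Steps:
Function('d')(K) = Add(-2, Mul(-2, K)) (Function('d')(K) = Mul(-2, Add(Add(-1, K), 2)) = Mul(-2, Add(1, K)) = Add(-2, Mul(-2, K)))
Function('M')(P) = 0
Add(Mul(V, Function('d')(6)), Function('M')(Function('k')(3))) = Add(Mul(-152, Add(-2, Mul(-2, 6))), 0) = Add(Mul(-152, Add(-2, -12)), 0) = Add(Mul(-152, -14), 0) = Add(2128, 0) = 2128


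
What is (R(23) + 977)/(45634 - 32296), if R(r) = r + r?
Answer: 341/4446 ≈ 0.076698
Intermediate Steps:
R(r) = 2*r
(R(23) + 977)/(45634 - 32296) = (2*23 + 977)/(45634 - 32296) = (46 + 977)/13338 = 1023*(1/13338) = 341/4446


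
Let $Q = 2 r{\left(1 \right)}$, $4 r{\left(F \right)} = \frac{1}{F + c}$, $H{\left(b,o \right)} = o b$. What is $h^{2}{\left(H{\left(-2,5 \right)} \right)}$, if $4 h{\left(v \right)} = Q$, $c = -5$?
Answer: $\frac{1}{1024} \approx 0.00097656$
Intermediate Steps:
$H{\left(b,o \right)} = b o$
$r{\left(F \right)} = \frac{1}{4 \left(-5 + F\right)}$ ($r{\left(F \right)} = \frac{1}{4 \left(F - 5\right)} = \frac{1}{4 \left(-5 + F\right)}$)
$Q = - \frac{1}{8}$ ($Q = 2 \frac{1}{4 \left(-5 + 1\right)} = 2 \frac{1}{4 \left(-4\right)} = 2 \cdot \frac{1}{4} \left(- \frac{1}{4}\right) = 2 \left(- \frac{1}{16}\right) = - \frac{1}{8} \approx -0.125$)
$h{\left(v \right)} = - \frac{1}{32}$ ($h{\left(v \right)} = \frac{1}{4} \left(- \frac{1}{8}\right) = - \frac{1}{32}$)
$h^{2}{\left(H{\left(-2,5 \right)} \right)} = \left(- \frac{1}{32}\right)^{2} = \frac{1}{1024}$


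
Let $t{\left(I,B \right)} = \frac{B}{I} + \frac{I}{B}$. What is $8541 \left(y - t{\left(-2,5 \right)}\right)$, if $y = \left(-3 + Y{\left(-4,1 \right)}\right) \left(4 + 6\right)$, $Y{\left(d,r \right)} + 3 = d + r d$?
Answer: $- \frac{11709711}{10} \approx -1.171 \cdot 10^{6}$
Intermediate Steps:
$Y{\left(d,r \right)} = -3 + d + d r$ ($Y{\left(d,r \right)} = -3 + \left(d + r d\right) = -3 + \left(d + d r\right) = -3 + d + d r$)
$y = -140$ ($y = \left(-3 - 11\right) \left(4 + 6\right) = \left(-3 - 11\right) 10 = \left(-14\right) 10 = -140$)
$8541 \left(y - t{\left(-2,5 \right)}\right) = 8541 \left(-140 - \left(\frac{5}{-2} - \frac{2}{5}\right)\right) = 8541 \left(-140 - \left(5 \left(- \frac{1}{2}\right) - \frac{2}{5}\right)\right) = 8541 \left(-140 - \left(- \frac{5}{2} - \frac{2}{5}\right)\right) = 8541 \left(-140 - - \frac{29}{10}\right) = 8541 \left(-140 + \frac{29}{10}\right) = 8541 \left(- \frac{1371}{10}\right) = - \frac{11709711}{10}$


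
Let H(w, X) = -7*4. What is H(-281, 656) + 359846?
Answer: 359818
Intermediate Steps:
H(w, X) = -28
H(-281, 656) + 359846 = -28 + 359846 = 359818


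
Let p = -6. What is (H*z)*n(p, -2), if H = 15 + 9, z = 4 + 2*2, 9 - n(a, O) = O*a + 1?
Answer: -768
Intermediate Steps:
n(a, O) = 8 - O*a (n(a, O) = 9 - (O*a + 1) = 9 - (1 + O*a) = 9 + (-1 - O*a) = 8 - O*a)
z = 8 (z = 4 + 4 = 8)
H = 24
(H*z)*n(p, -2) = (24*8)*(8 - 1*(-2)*(-6)) = 192*(8 - 12) = 192*(-4) = -768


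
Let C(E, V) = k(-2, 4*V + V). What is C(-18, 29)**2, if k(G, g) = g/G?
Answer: 21025/4 ≈ 5256.3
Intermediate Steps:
C(E, V) = -5*V/2 (C(E, V) = (4*V + V)/(-2) = (5*V)*(-1/2) = -5*V/2)
C(-18, 29)**2 = (-5/2*29)**2 = (-145/2)**2 = 21025/4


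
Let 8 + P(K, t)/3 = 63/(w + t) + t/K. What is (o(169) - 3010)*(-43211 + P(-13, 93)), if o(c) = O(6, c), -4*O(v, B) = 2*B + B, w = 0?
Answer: 218713469645/1612 ≈ 1.3568e+8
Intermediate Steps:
O(v, B) = -3*B/4 (O(v, B) = -(2*B + B)/4 = -3*B/4)
o(c) = -3*c/4
P(K, t) = -24 + 189/t + 3*t/K (P(K, t) = -24 + 3*(63/(0 + t) + t/K) = -24 + 3*(63/t + t/K) = -24 + (189/t + 3*t/K) = -24 + 189/t + 3*t/K)
(o(169) - 3010)*(-43211 + P(-13, 93)) = (-3/4*169 - 3010)*(-43211 + (-24 + 189/93 + 3*93/(-13))) = (-507/4 - 3010)*(-43211 + (-24 + 189*(1/93) + 3*93*(-1/13))) = -12547*(-43211 + (-24 + 63/31 - 279/13))/4 = -12547*(-43211 - 17502/403)/4 = -12547/4*(-17431535/403) = 218713469645/1612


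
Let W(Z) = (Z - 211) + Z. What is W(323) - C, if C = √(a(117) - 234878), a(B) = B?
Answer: 435 - I*√234761 ≈ 435.0 - 484.52*I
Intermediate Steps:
W(Z) = -211 + 2*Z (W(Z) = (-211 + Z) + Z = -211 + 2*Z)
C = I*√234761 (C = √(117 - 234878) = √(-234761) = I*√234761 ≈ 484.52*I)
W(323) - C = (-211 + 2*323) - I*√234761 = (-211 + 646) - I*√234761 = 435 - I*√234761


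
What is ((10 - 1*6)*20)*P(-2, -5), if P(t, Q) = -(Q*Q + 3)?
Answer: -2240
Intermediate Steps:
P(t, Q) = -3 - Q**2 (P(t, Q) = -(Q**2 + 3) = -(3 + Q**2) = -3 - Q**2)
((10 - 1*6)*20)*P(-2, -5) = ((10 - 1*6)*20)*(-3 - 1*(-5)**2) = ((10 - 6)*20)*(-3 - 1*25) = (4*20)*(-3 - 25) = 80*(-28) = -2240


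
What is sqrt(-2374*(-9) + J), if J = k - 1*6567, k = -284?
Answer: sqrt(14515) ≈ 120.48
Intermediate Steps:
J = -6851 (J = -284 - 1*6567 = -284 - 6567 = -6851)
sqrt(-2374*(-9) + J) = sqrt(-2374*(-9) - 6851) = sqrt(21366 - 6851) = sqrt(14515)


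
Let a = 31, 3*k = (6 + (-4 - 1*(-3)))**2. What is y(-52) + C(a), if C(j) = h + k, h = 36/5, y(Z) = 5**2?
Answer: 608/15 ≈ 40.533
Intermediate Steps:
y(Z) = 25
h = 36/5 (h = 36*(1/5) = 36/5 ≈ 7.2000)
k = 25/3 (k = (6 + (-4 - 1*(-3)))**2/3 = (6 + (-4 + 3))**2/3 = (6 - 1)**2/3 = (1/3)*5**2 = (1/3)*25 = 25/3 ≈ 8.3333)
C(j) = 233/15 (C(j) = 36/5 + 25/3 = 233/15)
y(-52) + C(a) = 25 + 233/15 = 608/15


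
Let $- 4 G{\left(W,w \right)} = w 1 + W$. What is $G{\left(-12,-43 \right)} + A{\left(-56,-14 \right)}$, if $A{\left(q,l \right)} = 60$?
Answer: $\frac{295}{4} \approx 73.75$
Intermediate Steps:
$G{\left(W,w \right)} = - \frac{W}{4} - \frac{w}{4}$ ($G{\left(W,w \right)} = - \frac{w 1 + W}{4} = - \frac{w + W}{4} = - \frac{W + w}{4} = - \frac{W}{4} - \frac{w}{4}$)
$G{\left(-12,-43 \right)} + A{\left(-56,-14 \right)} = \left(\left(- \frac{1}{4}\right) \left(-12\right) - - \frac{43}{4}\right) + 60 = \left(3 + \frac{43}{4}\right) + 60 = \frac{55}{4} + 60 = \frac{295}{4}$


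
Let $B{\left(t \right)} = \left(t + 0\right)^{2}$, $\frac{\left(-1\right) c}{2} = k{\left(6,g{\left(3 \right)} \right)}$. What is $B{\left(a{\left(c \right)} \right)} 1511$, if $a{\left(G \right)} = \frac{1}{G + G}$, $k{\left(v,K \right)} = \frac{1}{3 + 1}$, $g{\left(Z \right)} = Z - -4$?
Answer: $1511$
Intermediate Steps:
$g{\left(Z \right)} = 4 + Z$ ($g{\left(Z \right)} = Z + 4 = 4 + Z$)
$k{\left(v,K \right)} = \frac{1}{4}$
$c = - \frac{1}{2}$ ($c = \left(-2\right) \frac{1}{4} = - \frac{1}{2} \approx -0.5$)
$a{\left(G \right)} = \frac{1}{2 G}$
$B{\left(t \right)} = t^{2}$
$B{\left(a{\left(c \right)} \right)} 1511 = \left(\frac{1}{2 \left(- \frac{1}{2}\right)}\right)^{2} \cdot 1511 = \left(\frac{1}{2} \left(-2\right)\right)^{2} \cdot 1511 = \left(-1\right)^{2} \cdot 1511 = 1 \cdot 1511 = 1511$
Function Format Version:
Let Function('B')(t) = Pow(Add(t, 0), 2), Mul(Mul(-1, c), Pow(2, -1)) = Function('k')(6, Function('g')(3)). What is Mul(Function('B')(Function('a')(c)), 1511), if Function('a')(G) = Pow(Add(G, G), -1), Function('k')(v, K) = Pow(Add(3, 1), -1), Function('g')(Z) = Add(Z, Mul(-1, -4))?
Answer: 1511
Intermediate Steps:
Function('g')(Z) = Add(4, Z) (Function('g')(Z) = Add(Z, 4) = Add(4, Z))
Function('k')(v, K) = Rational(1, 4) (Function('k')(v, K) = Pow(4, -1) = Rational(1, 4))
c = Rational(-1, 2) (c = Mul(-2, Rational(1, 4)) = Rational(-1, 2) ≈ -0.50000)
Function('a')(G) = Mul(Rational(1, 2), Pow(G, -1)) (Function('a')(G) = Pow(Mul(2, G), -1) = Mul(Rational(1, 2), Pow(G, -1)))
Function('B')(t) = Pow(t, 2)
Mul(Function('B')(Function('a')(c)), 1511) = Mul(Pow(Mul(Rational(1, 2), Pow(Rational(-1, 2), -1)), 2), 1511) = Mul(Pow(Mul(Rational(1, 2), -2), 2), 1511) = Mul(Pow(-1, 2), 1511) = Mul(1, 1511) = 1511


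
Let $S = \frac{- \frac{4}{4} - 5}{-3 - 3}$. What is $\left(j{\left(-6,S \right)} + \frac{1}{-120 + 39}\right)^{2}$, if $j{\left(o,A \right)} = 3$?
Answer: $\frac{58564}{6561} \approx 8.9261$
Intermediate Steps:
$S = 1$ ($S = \frac{\left(-4\right) \frac{1}{4} - 5}{-6} = \left(-1 - 5\right) \left(- \frac{1}{6}\right) = \left(-6\right) \left(- \frac{1}{6}\right) = 1$)
$\left(j{\left(-6,S \right)} + \frac{1}{-120 + 39}\right)^{2} = \left(3 + \frac{1}{-120 + 39}\right)^{2} = \left(3 + \frac{1}{-81}\right)^{2} = \left(3 - \frac{1}{81}\right)^{2} = \left(\frac{242}{81}\right)^{2} = \frac{58564}{6561}$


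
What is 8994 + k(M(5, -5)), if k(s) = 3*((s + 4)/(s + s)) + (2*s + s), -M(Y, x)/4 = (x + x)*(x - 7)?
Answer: 604439/80 ≈ 7555.5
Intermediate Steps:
M(Y, x) = -8*x*(-7 + x) (M(Y, x) = -4*(x + x)*(x - 7) = -4*2*x*(-7 + x) = -8*x*(-7 + x))
k(s) = 3*s + 3*(4 + s)/(2*s) (k(s) = 3*((4 + s)/((2*s))) + 3*s = 3*((4 + s)*(1/(2*s))) + 3*s = 3*((4 + s)/(2*s)) + 3*s = 3*(4 + s)/(2*s) + 3*s = 3*s + 3*(4 + s)/(2*s))
8994 + k(M(5, -5)) = 8994 + (3/2 + 3*(8*(-5)*(7 - 1*(-5))) + 6/((8*(-5)*(7 - 1*(-5))))) = 8994 + (3/2 + 3*(8*(-5)*(7 + 5)) + 6/((8*(-5)*(7 + 5)))) = 8994 + (3/2 + 3*(8*(-5)*12) + 6/((8*(-5)*12))) = 8994 + (3/2 + 3*(-480) + 6/(-480)) = 8994 + (3/2 - 1440 + 6*(-1/480)) = 8994 + (3/2 - 1440 - 1/80) = 8994 - 115081/80 = 604439/80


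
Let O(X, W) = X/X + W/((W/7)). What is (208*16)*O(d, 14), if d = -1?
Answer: 26624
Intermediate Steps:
O(X, W) = 8 (O(X, W) = 1 + W/((W*(1/7))) = 1 + W/((W/7)) = 1 + W*(7/W) = 1 + 7 = 8)
(208*16)*O(d, 14) = (208*16)*8 = 3328*8 = 26624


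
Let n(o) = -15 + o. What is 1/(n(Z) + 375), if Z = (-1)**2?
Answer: 1/361 ≈ 0.0027701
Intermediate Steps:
Z = 1
1/(n(Z) + 375) = 1/((-15 + 1) + 375) = 1/(-14 + 375) = 1/361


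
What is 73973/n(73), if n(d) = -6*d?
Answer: -73973/438 ≈ -168.89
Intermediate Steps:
73973/n(73) = 73973/((-6*73)) = 73973/(-438) = 73973*(-1/438) = -73973/438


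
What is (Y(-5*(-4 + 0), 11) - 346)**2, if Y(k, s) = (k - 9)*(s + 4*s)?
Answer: 67081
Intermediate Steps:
Y(k, s) = 5*s*(-9 + k) (Y(k, s) = (-9 + k)*(5*s) = 5*s*(-9 + k))
(Y(-5*(-4 + 0), 11) - 346)**2 = (5*11*(-9 - 5*(-4 + 0)) - 346)**2 = (5*11*(-9 - 5*(-4)) - 346)**2 = (5*11*(-9 + 20) - 346)**2 = (5*11*11 - 346)**2 = (605 - 346)**2 = 259**2 = 67081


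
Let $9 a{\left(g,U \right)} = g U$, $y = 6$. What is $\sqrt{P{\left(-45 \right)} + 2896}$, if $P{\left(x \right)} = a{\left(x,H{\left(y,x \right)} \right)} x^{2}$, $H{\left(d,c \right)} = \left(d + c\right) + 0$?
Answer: $\sqrt{397771} \approx 630.69$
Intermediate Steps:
$H{\left(d,c \right)} = c + d$ ($H{\left(d,c \right)} = \left(c + d\right) + 0 = c + d$)
$a{\left(g,U \right)} = \frac{U g}{9}$ ($a{\left(g,U \right)} = \frac{g U}{9} = \frac{U g}{9}$)
$P{\left(x \right)} = \frac{x^{3} \left(6 + x\right)}{9}$ ($P{\left(x \right)} = \frac{\left(x + 6\right) x}{9} x^{2} = \frac{\left(6 + x\right) x}{9} x^{2} = \frac{x \left(6 + x\right)}{9} x^{2} = \frac{x^{3} \left(6 + x\right)}{9}$)
$\sqrt{P{\left(-45 \right)} + 2896} = \sqrt{\frac{\left(-45\right)^{3} \left(6 - 45\right)}{9} + 2896} = \sqrt{\frac{1}{9} \left(-91125\right) \left(-39\right) + 2896} = \sqrt{394875 + 2896} = \sqrt{397771}$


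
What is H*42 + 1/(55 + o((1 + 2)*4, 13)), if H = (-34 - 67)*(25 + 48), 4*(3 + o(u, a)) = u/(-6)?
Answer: -31895596/103 ≈ -3.0967e+5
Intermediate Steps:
o(u, a) = -3 - u/24 (o(u, a) = -3 + (u/(-6))/4 = -3 + (u*(-1/6))/4 = -3 + (-u/6)/4 = -3 - u/24)
H = -7373 (H = -101*73 = -7373)
H*42 + 1/(55 + o((1 + 2)*4, 13)) = -7373*42 + 1/(55 + (-3 - (1 + 2)*4/24)) = -309666 + 1/(55 + (-3 - 4/8)) = -309666 + 1/(55 + (-3 - 1/24*12)) = -309666 + 1/(55 + (-3 - 1/2)) = -309666 + 1/(55 - 7/2) = -309666 + 1/(103/2) = -309666 + 2/103 = -31895596/103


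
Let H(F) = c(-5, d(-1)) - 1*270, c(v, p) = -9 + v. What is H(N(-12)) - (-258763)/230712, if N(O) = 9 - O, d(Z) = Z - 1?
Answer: -65263445/230712 ≈ -282.88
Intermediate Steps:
d(Z) = -1 + Z
H(F) = -284 (H(F) = (-9 - 5) - 1*270 = -14 - 270 = -284)
H(N(-12)) - (-258763)/230712 = -284 - (-258763)/230712 = -284 - 1*(-258763/230712) = -284 + 258763/230712 = -65263445/230712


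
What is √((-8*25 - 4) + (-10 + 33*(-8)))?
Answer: I*√478 ≈ 21.863*I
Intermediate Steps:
√((-8*25 - 4) + (-10 + 33*(-8))) = √((-200 - 4) + (-10 - 264)) = √(-204 - 274) = √(-478) = I*√478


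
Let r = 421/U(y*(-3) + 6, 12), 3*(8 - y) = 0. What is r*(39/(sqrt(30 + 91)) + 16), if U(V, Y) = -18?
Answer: -90515/198 ≈ -457.15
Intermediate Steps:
y = 8 (y = 8 - 1/3*0 = 8 + 0 = 8)
r = -421/18 (r = 421/(-18) = 421*(-1/18) = -421/18 ≈ -23.389)
r*(39/(sqrt(30 + 91)) + 16) = -421*(39/(sqrt(30 + 91)) + 16)/18 = -421*(39/(sqrt(121)) + 16)/18 = -421*(39/11 + 16)/18 = -421/18*215/11 = -90515/198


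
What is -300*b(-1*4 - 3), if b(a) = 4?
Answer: -1200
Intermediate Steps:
-300*b(-1*4 - 3) = -300*4 = -1200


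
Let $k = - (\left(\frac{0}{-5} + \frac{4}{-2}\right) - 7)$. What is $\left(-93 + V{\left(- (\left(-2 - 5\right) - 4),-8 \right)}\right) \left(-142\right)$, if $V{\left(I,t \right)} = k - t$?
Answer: $10792$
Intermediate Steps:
$k = 9$ ($k = - (\left(0 \left(- \frac{1}{5}\right) + 4 \left(- \frac{1}{2}\right)\right) - 7) = - (\left(0 - 2\right) - 7) = - (-2 - 7) = \left(-1\right) \left(-9\right) = 9$)
$V{\left(I,t \right)} = 9 - t$
$\left(-93 + V{\left(- (\left(-2 - 5\right) - 4),-8 \right)}\right) \left(-142\right) = \left(-93 + \left(9 - -8\right)\right) \left(-142\right) = \left(-93 + \left(9 + 8\right)\right) \left(-142\right) = \left(-93 + 17\right) \left(-142\right) = \left(-76\right) \left(-142\right) = 10792$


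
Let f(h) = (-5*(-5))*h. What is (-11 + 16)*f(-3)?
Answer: -375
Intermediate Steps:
f(h) = 25*h
(-11 + 16)*f(-3) = (-11 + 16)*(25*(-3)) = 5*(-75) = -375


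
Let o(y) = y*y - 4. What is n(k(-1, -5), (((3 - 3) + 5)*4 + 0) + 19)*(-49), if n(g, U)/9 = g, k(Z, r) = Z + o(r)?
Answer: -8820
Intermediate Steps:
o(y) = -4 + y**2 (o(y) = y**2 - 4 = -4 + y**2)
k(Z, r) = -4 + Z + r**2 (k(Z, r) = Z + (-4 + r**2) = -4 + Z + r**2)
n(g, U) = 9*g
n(k(-1, -5), (((3 - 3) + 5)*4 + 0) + 19)*(-49) = (9*(-4 - 1 + (-5)**2))*(-49) = (9*(-4 - 1 + 25))*(-49) = (9*20)*(-49) = 180*(-49) = -8820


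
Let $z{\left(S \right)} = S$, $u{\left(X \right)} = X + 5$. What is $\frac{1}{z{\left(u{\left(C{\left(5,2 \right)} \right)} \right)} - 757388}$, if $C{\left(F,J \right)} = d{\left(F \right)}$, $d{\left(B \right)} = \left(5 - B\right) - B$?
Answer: $- \frac{1}{757388} \approx -1.3203 \cdot 10^{-6}$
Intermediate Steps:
$d{\left(B \right)} = 5 - 2 B$
$C{\left(F,J \right)} = 5 - 2 F$
$u{\left(X \right)} = 5 + X$
$\frac{1}{z{\left(u{\left(C{\left(5,2 \right)} \right)} \right)} - 757388} = \frac{1}{\left(5 + \left(5 - 10\right)\right) - 757388} = \frac{1}{\left(5 - 5\right) - 757388} = \frac{1}{0 - 757388} = \frac{1}{-757388} = - \frac{1}{757388}$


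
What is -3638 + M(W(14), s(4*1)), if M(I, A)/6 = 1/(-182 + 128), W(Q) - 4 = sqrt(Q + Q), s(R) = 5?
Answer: -32743/9 ≈ -3638.1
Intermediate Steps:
W(Q) = 4 + sqrt(2)*sqrt(Q) (W(Q) = 4 + sqrt(Q + Q) = 4 + sqrt(2*Q) = 4 + sqrt(2)*sqrt(Q))
M(I, A) = -1/9 (M(I, A) = 6/(-182 + 128) = 6/(-54) = 6*(-1/54) = -1/9)
-3638 + M(W(14), s(4*1)) = -3638 - 1/9 = -32743/9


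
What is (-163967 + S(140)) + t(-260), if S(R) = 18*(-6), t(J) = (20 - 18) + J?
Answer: -164333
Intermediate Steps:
t(J) = 2 + J
S(R) = -108
(-163967 + S(140)) + t(-260) = (-163967 - 108) + (2 - 260) = -164075 - 258 = -164333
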